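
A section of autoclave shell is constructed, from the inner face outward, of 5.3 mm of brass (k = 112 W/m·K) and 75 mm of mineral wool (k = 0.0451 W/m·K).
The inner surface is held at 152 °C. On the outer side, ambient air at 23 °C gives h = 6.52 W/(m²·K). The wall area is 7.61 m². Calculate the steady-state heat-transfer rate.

Q ≈ 540 W

Treating each layer as a thermal resistance in series:
R_brass = L/(kA) = 0.0053/(112×7.61) = 6.218×10^-6 K/W
R_mineral wool = L/(kA) = 0.075/(0.0451×7.61) = 0.2185 K/W
R_outer film = 1/(h_o·A) = 1/(6.52×7.61) = 0.02015 K/W
R_total = 0.2387 K/W
Q = ΔT / R_total = 129 / 0.2387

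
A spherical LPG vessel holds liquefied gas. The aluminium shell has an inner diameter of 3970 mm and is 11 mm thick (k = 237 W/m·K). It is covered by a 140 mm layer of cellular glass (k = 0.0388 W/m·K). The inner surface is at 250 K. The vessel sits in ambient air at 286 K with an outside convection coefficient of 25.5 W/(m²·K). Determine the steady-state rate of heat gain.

Q ≈ 529 W

Spherical conduction: R = (1/r_in − 1/r_out)/(4πk) per layer; series-sum.
R_aluminium shell = (1/1.985 − 1/1.996)/(4π×237) = 9.322×10^-7 K/W
R_cellular glass = (1/1.996 − 1/2.136)/(4π×0.0388) = 0.06735 K/W
R_outer film = 1/(h·4πr_o²) = 1/(25.5×4π×2.136²) = 6.84×10^-4 K/W
R_total = 0.06803 K/W
Q = ΔT/R_total = 36/0.06803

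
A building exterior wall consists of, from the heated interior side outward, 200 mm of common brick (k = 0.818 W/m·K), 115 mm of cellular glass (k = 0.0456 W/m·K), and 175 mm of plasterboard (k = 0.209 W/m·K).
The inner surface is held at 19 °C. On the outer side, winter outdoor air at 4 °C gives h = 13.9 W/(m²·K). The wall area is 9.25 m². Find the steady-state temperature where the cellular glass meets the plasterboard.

Using the resistance-network approach (series):
R_common brick = L/(kA) = 0.2/(0.818×9.25) = 0.02643 K/W
R_cellular glass = L/(kA) = 0.115/(0.0456×9.25) = 0.2726 K/W
R_plasterboard = L/(kA) = 0.175/(0.209×9.25) = 0.09052 K/W
R_outer film = 1/(h_o·A) = 1/(13.9×9.25) = 0.007778 K/W
R_total = 0.3974 K/W;  Q = ΔT/R_total = 15/0.3974 = 37.75 W
T_interface = T_inner − Q·ΣR(inner→interface) = 19 − 37.7×0.2991

T ≈ 7.71 °C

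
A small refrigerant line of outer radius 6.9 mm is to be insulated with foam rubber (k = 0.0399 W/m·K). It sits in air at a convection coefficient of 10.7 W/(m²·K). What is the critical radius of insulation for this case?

For a cylinder r_cr = k/h = 0.0399/10.7
r_cr = 3.73 mm; since the bare radius (6.9 mm) is above r_cr, any added insulation will reduce heat loss.

r_cr ≈ 3.73 mm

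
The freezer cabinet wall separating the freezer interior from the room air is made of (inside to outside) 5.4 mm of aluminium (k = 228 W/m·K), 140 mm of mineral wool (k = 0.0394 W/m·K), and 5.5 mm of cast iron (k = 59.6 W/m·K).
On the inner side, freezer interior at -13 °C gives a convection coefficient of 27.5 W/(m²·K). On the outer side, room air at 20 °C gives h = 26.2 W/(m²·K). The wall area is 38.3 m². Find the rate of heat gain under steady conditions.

Q ≈ 348 W

Thermal resistances in series:
R_inner film = 1/(h_i·A) = 1/(27.5×38.3) = 9.494×10^-4 K/W
R_aluminium = L/(kA) = 0.0054/(228×38.3) = 6.184×10^-7 K/W
R_mineral wool = L/(kA) = 0.14/(0.0394×38.3) = 0.09278 K/W
R_cast iron = L/(kA) = 0.0055/(59.6×38.3) = 2.409×10^-6 K/W
R_outer film = 1/(h_o·A) = 1/(26.2×38.3) = 9.966×10^-4 K/W
R_total = 0.09472 K/W
Q = ΔT / R_total = 33 / 0.09472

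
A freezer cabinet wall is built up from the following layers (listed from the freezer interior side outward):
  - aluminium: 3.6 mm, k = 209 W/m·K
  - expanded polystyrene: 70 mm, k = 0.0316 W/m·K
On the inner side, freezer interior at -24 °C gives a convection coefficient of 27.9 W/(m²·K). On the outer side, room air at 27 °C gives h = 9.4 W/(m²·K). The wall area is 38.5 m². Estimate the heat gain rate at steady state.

Q ≈ 833 W

Using the resistance-network approach (series):
R_inner film = 1/(h_i·A) = 1/(27.9×38.5) = 9.31×10^-4 K/W
R_aluminium = L/(kA) = 0.0036/(209×38.5) = 4.474×10^-7 K/W
R_expanded polystyrene = L/(kA) = 0.07/(0.0316×38.5) = 0.05754 K/W
R_outer film = 1/(h_o·A) = 1/(9.4×38.5) = 0.002763 K/W
R_total = 0.06123 K/W
Q = ΔT / R_total = 51 / 0.06123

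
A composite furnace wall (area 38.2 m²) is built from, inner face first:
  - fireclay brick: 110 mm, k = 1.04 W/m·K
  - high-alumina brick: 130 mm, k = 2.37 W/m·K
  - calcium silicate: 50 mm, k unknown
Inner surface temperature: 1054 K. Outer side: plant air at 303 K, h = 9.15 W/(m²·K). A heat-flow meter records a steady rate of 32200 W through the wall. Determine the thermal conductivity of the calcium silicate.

k ≈ 0.0805 W/(m·K)

Treating each layer as a thermal resistance in series:
R_fireclay brick = L/(kA) = 0.11/(1.04×38.2) = 0.002769 K/W
R_high-alumina brick = L/(kA) = 0.13/(2.37×38.2) = 0.001436 K/W
R_outer film = 1/(h_o·A) = 1/(9.15×38.2) = 0.002861 K/W
Sum of known resistances R_other = 0.007066 K/W
Total R = ΔT/Q = 751/32200 = 0.02332 K/W
R_calcium silicate = R_total − R_other = 0.01626 K/W
k = L/(R·A) = 0.05/(0.01626×38.2)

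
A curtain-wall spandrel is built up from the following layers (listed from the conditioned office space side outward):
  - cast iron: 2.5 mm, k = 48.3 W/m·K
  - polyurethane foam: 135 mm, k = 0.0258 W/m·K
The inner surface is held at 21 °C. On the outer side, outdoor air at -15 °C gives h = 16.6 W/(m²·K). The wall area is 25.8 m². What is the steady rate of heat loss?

Model the wall as resistances in series:
R_cast iron = L/(kA) = 0.0025/(48.3×25.8) = 2.006×10^-6 K/W
R_polyurethane foam = L/(kA) = 0.135/(0.0258×25.8) = 0.2028 K/W
R_outer film = 1/(h_o·A) = 1/(16.6×25.8) = 0.002335 K/W
R_total = 0.2051 K/W
Q = ΔT / R_total = 36 / 0.2051

Q ≈ 175 W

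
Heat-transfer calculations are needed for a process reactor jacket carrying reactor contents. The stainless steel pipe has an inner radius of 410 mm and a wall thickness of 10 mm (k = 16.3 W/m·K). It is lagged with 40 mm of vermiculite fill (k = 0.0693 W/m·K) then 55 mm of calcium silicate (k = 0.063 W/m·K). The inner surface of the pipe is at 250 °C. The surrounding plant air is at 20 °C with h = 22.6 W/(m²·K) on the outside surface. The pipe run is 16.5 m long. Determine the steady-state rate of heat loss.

Radial resistances (cylindrical: R_cond = ln(r_o/r_i)/(2πkL), R_conv = 1/(h·2πrL)):
R_stainless steel pipe wall = ln(420/410)/(2π×16.3×16.5) = 1.426×10^-5 K/W
R_vermiculite fill = ln(460/420)/(2π×0.0693×16.5) = 0.01266 K/W
R_calcium silicate = ln(515/460)/(2π×0.063×16.5) = 0.01729 K/W
R_outer film = 1/(h_o·2πr_oL) = 1/(22.6×2π×0.515×16.5) = 8.287×10^-4 K/W
R_total = 0.0308 K/W
Q = ΔT/R_total = 230/0.0308

Q ≈ 7470 W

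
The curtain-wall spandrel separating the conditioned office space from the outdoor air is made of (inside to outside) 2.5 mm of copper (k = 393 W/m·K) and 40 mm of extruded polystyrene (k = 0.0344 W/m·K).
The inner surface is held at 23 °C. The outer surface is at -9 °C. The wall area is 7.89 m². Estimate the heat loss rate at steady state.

Thermal resistances in series:
R_copper = L/(kA) = 0.0025/(393×7.89) = 8.063×10^-7 K/W
R_extruded polystyrene = L/(kA) = 0.04/(0.0344×7.89) = 0.1474 K/W
R_total = 0.1474 K/W
Q = ΔT / R_total = 32 / 0.1474

Q ≈ 217 W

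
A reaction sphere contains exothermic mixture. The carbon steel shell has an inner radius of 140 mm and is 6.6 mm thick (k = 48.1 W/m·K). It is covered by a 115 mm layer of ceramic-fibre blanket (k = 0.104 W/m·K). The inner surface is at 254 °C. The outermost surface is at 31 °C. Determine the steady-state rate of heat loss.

Each spherical layer contributes R = (1/r_i − 1/r_o)/(4πk):
R_carbon steel shell = (1/0.14 − 1/0.1466)/(4π×48.1) = 5.32×10^-4 K/W
R_ceramic-fibre blanket = (1/0.1466 − 1/0.2616)/(4π×0.104) = 2.294 K/W
R_total = 2.295 K/W
Q = ΔT/R_total = 223/2.295

Q ≈ 97.2 W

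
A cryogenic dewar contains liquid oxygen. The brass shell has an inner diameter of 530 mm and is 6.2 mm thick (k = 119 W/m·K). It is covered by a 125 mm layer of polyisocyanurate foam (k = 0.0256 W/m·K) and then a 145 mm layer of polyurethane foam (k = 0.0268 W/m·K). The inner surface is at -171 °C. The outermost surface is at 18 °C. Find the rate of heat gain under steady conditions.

Spherical conduction: R = (1/r_in − 1/r_out)/(4πk) per layer; series-sum.
R_brass shell = (1/0.265 − 1/0.2712)/(4π×119) = 5.769×10^-5 K/W
R_polyisocyanurate foam = (1/0.2712 − 1/0.3962)/(4π×0.0256) = 3.616 K/W
R_polyurethane foam = (1/0.3962 − 1/0.5412)/(4π×0.0268) = 2.008 K/W
R_total = 5.624 K/W
Q = ΔT/R_total = 189/5.624

Q ≈ 33.6 W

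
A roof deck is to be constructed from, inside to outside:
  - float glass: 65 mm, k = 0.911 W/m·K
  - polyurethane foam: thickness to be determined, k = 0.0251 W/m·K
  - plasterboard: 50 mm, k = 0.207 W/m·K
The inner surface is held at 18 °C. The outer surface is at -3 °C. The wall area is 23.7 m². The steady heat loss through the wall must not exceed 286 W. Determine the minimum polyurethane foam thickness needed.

Treating each layer as a thermal resistance in series:
R_float glass = L/(kA) = 0.065/(0.911×23.7) = 0.003011 K/W
R_plasterboard = L/(kA) = 0.05/(0.207×23.7) = 0.01019 K/W
Sum of the known resistances R_other = 0.0132 K/W
Required total resistance R_tot = ΔT/Q_allow = 21/286 = 0.07343 K/W
R_polyurethane foam = R_tot − R_other = 0.06022 K/W
L = R·k·A = 0.06022×0.0251×23.7

L ≈ 35.8 mm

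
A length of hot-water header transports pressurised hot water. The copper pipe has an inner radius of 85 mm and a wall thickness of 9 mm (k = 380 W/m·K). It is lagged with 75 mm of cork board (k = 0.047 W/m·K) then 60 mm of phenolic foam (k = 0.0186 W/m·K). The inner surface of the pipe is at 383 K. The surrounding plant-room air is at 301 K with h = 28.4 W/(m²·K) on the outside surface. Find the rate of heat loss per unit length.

q′ ≈ 17.8 W/m

Radial resistances (cylindrical: R_cond = ln(r_o/r_i)/(2πkL), R_conv = 1/(h·2πrL)):
R_copper pipe wall = ln(94/85)/(2π×380×1) = 4.215×10^-5 K/W
R_cork board = ln(169/94)/(2π×0.047×1) = 1.986 K/W
R_phenolic foam = ln(229/169)/(2π×0.0186×1) = 2.6 K/W
R_outer film = 1/(h_o·2πr_oL) = 1/(28.4×2π×0.229×1) = 0.02447 K/W
R_total = 4.611 K/W
Q = ΔT/R_total = 82/4.611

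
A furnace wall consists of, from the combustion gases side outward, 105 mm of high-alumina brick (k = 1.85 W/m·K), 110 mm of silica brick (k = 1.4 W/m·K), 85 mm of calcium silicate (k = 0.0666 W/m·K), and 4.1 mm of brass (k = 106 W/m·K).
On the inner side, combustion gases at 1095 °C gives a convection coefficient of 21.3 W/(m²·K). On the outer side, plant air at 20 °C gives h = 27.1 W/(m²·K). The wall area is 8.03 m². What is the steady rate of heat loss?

Thermal resistances in series:
R_inner film = 1/(h_i·A) = 1/(21.3×8.03) = 0.005847 K/W
R_high-alumina brick = L/(kA) = 0.105/(1.85×8.03) = 0.007068 K/W
R_silica brick = L/(kA) = 0.11/(1.4×8.03) = 0.009785 K/W
R_calcium silicate = L/(kA) = 0.085/(0.0666×8.03) = 0.1589 K/W
R_brass = L/(kA) = 0.0041/(106×8.03) = 4.817×10^-6 K/W
R_outer film = 1/(h_o·A) = 1/(27.1×8.03) = 0.004595 K/W
R_total = 0.1862 K/W
Q = ΔT / R_total = 1075 / 0.1862

Q ≈ 5770 W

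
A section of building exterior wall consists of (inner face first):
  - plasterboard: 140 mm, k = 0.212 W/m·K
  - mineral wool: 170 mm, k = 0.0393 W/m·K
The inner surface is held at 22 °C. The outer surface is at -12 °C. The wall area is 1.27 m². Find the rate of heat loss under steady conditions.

Q ≈ 8.66 W

Thermal resistances in series:
R_plasterboard = L/(kA) = 0.14/(0.212×1.27) = 0.52 K/W
R_mineral wool = L/(kA) = 0.17/(0.0393×1.27) = 3.406 K/W
R_total = 3.926 K/W
Q = ΔT / R_total = 34 / 3.926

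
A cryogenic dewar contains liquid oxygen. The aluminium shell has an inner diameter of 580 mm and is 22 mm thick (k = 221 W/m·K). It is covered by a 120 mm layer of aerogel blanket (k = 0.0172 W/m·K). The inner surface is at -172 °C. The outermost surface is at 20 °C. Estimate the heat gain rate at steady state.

Radial (spherical) resistances in series:
R_aluminium shell = (1/0.29 − 1/0.312)/(4π×221) = 8.755×10^-5 K/W
R_aerogel blanket = (1/0.312 − 1/0.432)/(4π×0.0172) = 4.119 K/W
R_total = 4.119 K/W
Q = ΔT/R_total = 192/4.119

Q ≈ 46.6 W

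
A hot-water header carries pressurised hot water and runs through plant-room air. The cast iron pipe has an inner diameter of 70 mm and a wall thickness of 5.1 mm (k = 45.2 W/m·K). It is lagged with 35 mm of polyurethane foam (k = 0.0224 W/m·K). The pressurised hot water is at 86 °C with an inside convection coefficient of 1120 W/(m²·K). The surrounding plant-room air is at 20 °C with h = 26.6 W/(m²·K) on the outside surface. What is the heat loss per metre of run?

Cylindrical conduction, so R = ln(r₂/r₁)/(2πkL) per layer, in series:
R_inner film = 1/(h_i·2πr₁L) = 1/(1120×2π×0.035×1) = 0.00406 K/W
R_cast iron pipe wall = ln(40.1/35)/(2π×45.2×1) = 4.79×10^-4 K/W
R_polyurethane foam = ln(75.1/40.1)/(2π×0.0224×1) = 4.458 K/W
R_outer film = 1/(h_o·2πr_oL) = 1/(26.6×2π×0.0751×1) = 0.07967 K/W
R_total = 4.542 K/W
Q = ΔT/R_total = 66/4.542

q′ ≈ 14.5 W/m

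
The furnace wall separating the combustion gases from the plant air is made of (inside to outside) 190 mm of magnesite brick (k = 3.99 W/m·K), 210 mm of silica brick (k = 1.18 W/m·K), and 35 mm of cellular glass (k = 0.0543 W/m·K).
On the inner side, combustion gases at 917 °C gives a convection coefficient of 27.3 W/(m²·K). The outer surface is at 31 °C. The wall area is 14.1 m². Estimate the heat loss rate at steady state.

Q ≈ 13800 W

Using the resistance-network approach (series):
R_inner film = 1/(h_i·A) = 1/(27.3×14.1) = 0.002598 K/W
R_magnesite brick = L/(kA) = 0.19/(3.99×14.1) = 0.003377 K/W
R_silica brick = L/(kA) = 0.21/(1.18×14.1) = 0.01262 K/W
R_cellular glass = L/(kA) = 0.035/(0.0543×14.1) = 0.04571 K/W
R_total = 0.06431 K/W
Q = ΔT / R_total = 886 / 0.06431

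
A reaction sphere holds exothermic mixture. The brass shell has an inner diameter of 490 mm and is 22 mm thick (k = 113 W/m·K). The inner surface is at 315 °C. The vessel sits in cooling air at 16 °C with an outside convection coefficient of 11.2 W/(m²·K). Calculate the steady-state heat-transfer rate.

Radial (spherical) resistances in series:
R_brass shell = (1/0.245 − 1/0.267)/(4π×113) = 2.368×10^-4 K/W
R_outer film = 1/(h·4πr_o²) = 1/(11.2×4π×0.267²) = 0.09967 K/W
R_total = 0.0999 K/W
Q = ΔT/R_total = 299/0.0999

Q ≈ 2990 W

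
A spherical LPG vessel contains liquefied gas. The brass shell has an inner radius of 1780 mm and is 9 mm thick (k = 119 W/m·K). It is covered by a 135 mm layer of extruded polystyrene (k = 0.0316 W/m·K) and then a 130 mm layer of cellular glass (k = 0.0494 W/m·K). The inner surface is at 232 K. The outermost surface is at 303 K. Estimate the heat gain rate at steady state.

Q ≈ 468 W

Spherical conduction: R = (1/r_in − 1/r_out)/(4πk) per layer; series-sum.
R_brass shell = (1/1.78 − 1/1.789)/(4π×119) = 1.89×10^-6 K/W
R_extruded polystyrene = (1/1.789 − 1/1.924)/(4π×0.0316) = 0.09877 K/W
R_cellular glass = (1/1.924 − 1/2.054)/(4π×0.0494) = 0.05299 K/W
R_total = 0.1518 K/W
Q = ΔT/R_total = 71/0.1518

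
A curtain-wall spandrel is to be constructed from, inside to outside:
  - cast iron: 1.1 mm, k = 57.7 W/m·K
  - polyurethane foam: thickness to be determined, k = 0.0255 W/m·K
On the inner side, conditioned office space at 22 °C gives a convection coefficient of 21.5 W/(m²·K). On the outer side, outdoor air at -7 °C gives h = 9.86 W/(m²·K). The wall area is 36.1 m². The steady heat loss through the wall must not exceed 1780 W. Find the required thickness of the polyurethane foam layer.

Model the wall as resistances in series:
R_inner film = 1/(h_i·A) = 1/(21.5×36.1) = 0.001288 K/W
R_cast iron = L/(kA) = 0.0011/(57.7×36.1) = 5.281×10^-7 K/W
R_outer film = 1/(h_o·A) = 1/(9.86×36.1) = 0.002809 K/W
Sum of the known resistances R_other = 0.004098 K/W
Required total resistance R_tot = ΔT/Q_allow = 29/1780 = 0.01629 K/W
R_polyurethane foam = R_tot − R_other = 0.01219 K/W
L = R·k·A = 0.01219×0.0255×36.1

L ≈ 11.2 mm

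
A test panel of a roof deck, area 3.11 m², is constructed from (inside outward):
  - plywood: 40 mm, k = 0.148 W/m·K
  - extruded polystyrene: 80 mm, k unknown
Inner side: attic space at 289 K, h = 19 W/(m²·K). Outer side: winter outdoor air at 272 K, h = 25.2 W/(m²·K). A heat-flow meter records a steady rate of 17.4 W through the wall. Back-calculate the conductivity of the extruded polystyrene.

k ≈ 0.0299 W/(m·K)

Series thermal resistances:
R_inner film = 1/(h_i·A) = 1/(19×3.11) = 0.01692 K/W
R_plywood = L/(kA) = 0.04/(0.148×3.11) = 0.0869 K/W
R_outer film = 1/(h_o·A) = 1/(25.2×3.11) = 0.01276 K/W
Sum of known resistances R_other = 0.1166 K/W
Total R = ΔT/Q = 17/17.4 = 0.977 K/W
R_extruded polystyrene = R_total − R_other = 0.8604 K/W
k = L/(R·A) = 0.08/(0.8604×3.11)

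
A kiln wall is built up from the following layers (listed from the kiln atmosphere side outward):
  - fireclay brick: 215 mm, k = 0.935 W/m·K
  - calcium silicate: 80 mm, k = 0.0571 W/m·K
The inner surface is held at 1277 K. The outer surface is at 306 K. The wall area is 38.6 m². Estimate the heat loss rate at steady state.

Series thermal resistances:
R_fireclay brick = L/(kA) = 0.215/(0.935×38.6) = 0.005957 K/W
R_calcium silicate = L/(kA) = 0.08/(0.0571×38.6) = 0.0363 K/W
R_total = 0.04225 K/W
Q = ΔT / R_total = 971 / 0.04225

Q ≈ 23000 W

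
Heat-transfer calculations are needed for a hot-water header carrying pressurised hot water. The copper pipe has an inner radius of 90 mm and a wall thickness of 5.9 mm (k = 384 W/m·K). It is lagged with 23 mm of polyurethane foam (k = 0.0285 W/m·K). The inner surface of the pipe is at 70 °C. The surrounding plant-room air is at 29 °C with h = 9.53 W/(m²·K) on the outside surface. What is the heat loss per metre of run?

q′ ≈ 30.6 W/m

Treating each annulus and film as a series resistance:
R_copper pipe wall = ln(95.9/90)/(2π×384×1) = 2.632×10^-5 K/W
R_polyurethane foam = ln(118.9/95.9)/(2π×0.0285×1) = 1.201 K/W
R_outer film = 1/(h_o·2πr_oL) = 1/(9.53×2π×0.1189×1) = 0.1405 K/W
R_total = 1.341 K/W
Q = ΔT/R_total = 41/1.341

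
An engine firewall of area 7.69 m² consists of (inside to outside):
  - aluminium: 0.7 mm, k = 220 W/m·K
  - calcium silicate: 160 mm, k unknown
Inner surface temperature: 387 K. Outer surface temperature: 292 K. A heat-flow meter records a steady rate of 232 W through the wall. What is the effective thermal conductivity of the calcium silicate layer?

k ≈ 0.0508 W/(m·K)

Treating each layer as a thermal resistance in series:
R_aluminium = L/(kA) = 0.0007/(220×7.69) = 4.138×10^-7 K/W
Sum of known resistances R_other = 4.138×10^-7 K/W
Total R = ΔT/Q = 95/232 = 0.4095 K/W
R_calcium silicate = R_total − R_other = 0.4095 K/W
k = L/(R·A) = 0.16/(0.4095×7.69)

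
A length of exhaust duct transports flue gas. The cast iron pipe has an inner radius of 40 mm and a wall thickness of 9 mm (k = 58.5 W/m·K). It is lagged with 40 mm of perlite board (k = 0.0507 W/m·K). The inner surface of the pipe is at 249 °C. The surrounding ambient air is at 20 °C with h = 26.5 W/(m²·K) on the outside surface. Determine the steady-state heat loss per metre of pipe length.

Radial resistances (cylindrical: R_cond = ln(r_o/r_i)/(2πkL), R_conv = 1/(h·2πrL)):
R_cast iron pipe wall = ln(49/40)/(2π×58.5×1) = 5.521×10^-4 K/W
R_perlite board = ln(89/49)/(2π×0.0507×1) = 1.873 K/W
R_outer film = 1/(h_o·2πr_oL) = 1/(26.5×2π×0.089×1) = 0.06748 K/W
R_total = 1.942 K/W
Q = ΔT/R_total = 229/1.942

q′ ≈ 118 W/m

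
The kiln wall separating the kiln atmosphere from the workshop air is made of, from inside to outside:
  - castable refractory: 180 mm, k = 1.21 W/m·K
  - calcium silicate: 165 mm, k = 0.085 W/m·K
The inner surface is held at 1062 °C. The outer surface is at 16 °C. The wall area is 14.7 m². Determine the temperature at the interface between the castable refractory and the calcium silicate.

Series thermal resistances:
R_castable refractory = L/(kA) = 0.18/(1.21×14.7) = 0.01012 K/W
R_calcium silicate = L/(kA) = 0.165/(0.085×14.7) = 0.1321 K/W
R_total = 0.1422 K/W;  Q = ΔT/R_total = 1046/0.1422 = 7357 W
T_interface = T_inner − Q·ΣR(inner→interface) = 1062 − 7360×0.01012

T ≈ 988 °C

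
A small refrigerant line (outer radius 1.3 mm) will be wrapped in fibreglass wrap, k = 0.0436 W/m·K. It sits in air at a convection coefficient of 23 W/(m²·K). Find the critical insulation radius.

r_cr ≈ 1.9 mm

For a cylinder r_cr = k/h = 0.0436/23
r_cr = 1.9 mm; since the bare radius (1.3 mm) is below r_cr, adding a thin layer of insulation will *increase* heat loss.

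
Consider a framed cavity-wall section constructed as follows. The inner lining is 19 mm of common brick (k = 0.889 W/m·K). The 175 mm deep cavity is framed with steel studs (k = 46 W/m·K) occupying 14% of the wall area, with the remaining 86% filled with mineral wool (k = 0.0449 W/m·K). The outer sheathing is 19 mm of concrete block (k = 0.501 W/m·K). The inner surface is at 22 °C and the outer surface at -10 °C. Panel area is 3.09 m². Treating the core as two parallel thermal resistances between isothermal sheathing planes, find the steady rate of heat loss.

Sheathing layers in series; stud and cavity paths in parallel between them.
R_inner = 0.019/(0.889×3.09) = 0.006917 K/W
R_stud  = 0.175/(46×0.14×3.09) = 0.008794 K/W
R_cav   = 0.175/(0.0449×0.86×3.09) = 1.467 K/W
1/R_core = 1/R_stud + 1/R_cav → R_core = 0.008742 K/W
R_outer = 0.019/(0.501×3.09) = 0.01227 K/W
R_total = 0.02793 K/W
Q = ΔT/R_total = 32/0.02793

Q ≈ 1150 W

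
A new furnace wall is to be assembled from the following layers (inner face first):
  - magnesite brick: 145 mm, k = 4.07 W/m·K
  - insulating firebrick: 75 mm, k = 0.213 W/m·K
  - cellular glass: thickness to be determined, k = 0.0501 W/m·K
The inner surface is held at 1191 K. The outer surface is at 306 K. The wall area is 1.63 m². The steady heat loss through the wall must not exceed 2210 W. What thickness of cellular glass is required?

Treating each layer as a thermal resistance in series:
R_magnesite brick = L/(kA) = 0.145/(4.07×1.63) = 0.02186 K/W
R_insulating firebrick = L/(kA) = 0.075/(0.213×1.63) = 0.216 K/W
Sum of the known resistances R_other = 0.2379 K/W
Required total resistance R_tot = ΔT/Q_allow = 885/2210 = 0.4005 K/W
R_cellular glass = R_tot − R_other = 0.1626 K/W
L = R·k·A = 0.1626×0.0501×1.63

L ≈ 13.3 mm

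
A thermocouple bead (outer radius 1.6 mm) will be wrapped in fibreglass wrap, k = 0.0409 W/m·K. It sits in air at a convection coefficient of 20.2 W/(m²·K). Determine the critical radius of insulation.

r_cr ≈ 4.05 mm

For a sphere r_cr = 2k/h = 2×0.0409/20.2
r_cr = 4.05 mm; since the bare radius (1.6 mm) is below r_cr, adding a thin layer of insulation will *increase* heat loss.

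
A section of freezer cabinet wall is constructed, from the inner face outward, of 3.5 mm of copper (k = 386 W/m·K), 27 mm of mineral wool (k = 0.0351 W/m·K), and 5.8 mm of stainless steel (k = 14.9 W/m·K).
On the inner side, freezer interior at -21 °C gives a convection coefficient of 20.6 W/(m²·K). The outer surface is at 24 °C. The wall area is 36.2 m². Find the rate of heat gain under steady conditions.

Q ≈ 1990 W

Series thermal resistances:
R_inner film = 1/(h_i·A) = 1/(20.6×36.2) = 0.001341 K/W
R_copper = L/(kA) = 0.0035/(386×36.2) = 2.505×10^-7 K/W
R_mineral wool = L/(kA) = 0.027/(0.0351×36.2) = 0.02125 K/W
R_stainless steel = L/(kA) = 0.0058/(14.9×36.2) = 1.075×10^-5 K/W
R_total = 0.0226 K/W
Q = ΔT / R_total = 45 / 0.0226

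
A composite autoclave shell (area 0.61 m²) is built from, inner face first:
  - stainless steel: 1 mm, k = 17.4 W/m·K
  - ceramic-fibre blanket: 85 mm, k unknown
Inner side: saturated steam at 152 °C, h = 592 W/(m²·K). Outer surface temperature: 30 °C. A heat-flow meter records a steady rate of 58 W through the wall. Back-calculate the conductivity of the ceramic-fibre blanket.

Series thermal resistances:
R_inner film = 1/(h_i·A) = 1/(592×0.61) = 0.002769 K/W
R_stainless steel = L/(kA) = 0.001/(17.4×0.61) = 9.422×10^-5 K/W
Sum of known resistances R_other = 0.002863 K/W
Total R = ΔT/Q = 122/58 = 2.103 K/W
R_ceramic-fibre blanket = R_total − R_other = 2.101 K/W
k = L/(R·A) = 0.085/(2.101×0.61)

k ≈ 0.0663 W/(m·K)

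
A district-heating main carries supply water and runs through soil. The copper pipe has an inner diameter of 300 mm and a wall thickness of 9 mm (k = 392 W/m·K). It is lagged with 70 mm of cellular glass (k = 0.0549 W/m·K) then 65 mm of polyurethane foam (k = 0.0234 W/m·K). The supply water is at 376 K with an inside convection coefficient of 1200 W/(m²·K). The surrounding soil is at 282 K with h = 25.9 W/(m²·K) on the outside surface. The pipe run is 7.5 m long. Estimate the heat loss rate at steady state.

Q ≈ 254 W

Per-layer cylindrical resistances, series-summed:
R_inner film = 1/(h_i·2πr₁L) = 1/(1200×2π×0.15×7.5) = 1.179×10^-4 K/W
R_copper pipe wall = ln(159/150)/(2π×392×7.5) = 3.154×10^-6 K/W
R_cellular glass = ln(229/159)/(2π×0.0549×7.5) = 0.141 K/W
R_polyurethane foam = ln(294/229)/(2π×0.0234×7.5) = 0.2266 K/W
R_outer film = 1/(h_o·2πr_oL) = 1/(25.9×2π×0.294×7.5) = 0.002787 K/W
R_total = 0.3705 K/W
Q = ΔT/R_total = 94/0.3705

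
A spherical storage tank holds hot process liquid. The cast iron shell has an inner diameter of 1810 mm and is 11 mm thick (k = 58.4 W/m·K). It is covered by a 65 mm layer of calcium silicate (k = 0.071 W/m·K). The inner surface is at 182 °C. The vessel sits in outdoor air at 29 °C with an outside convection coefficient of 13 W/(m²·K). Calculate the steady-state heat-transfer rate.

Q ≈ 1750 W

Each spherical layer contributes R = (1/r_i − 1/r_o)/(4πk):
R_cast iron shell = (1/0.905 − 1/0.916)/(4π×58.4) = 1.808×10^-5 K/W
R_calcium silicate = (1/0.916 − 1/0.981)/(4π×0.071) = 0.08107 K/W
R_outer film = 1/(h·4πr_o²) = 1/(13×4π×0.981²) = 0.006361 K/W
R_total = 0.08745 K/W
Q = ΔT/R_total = 153/0.08745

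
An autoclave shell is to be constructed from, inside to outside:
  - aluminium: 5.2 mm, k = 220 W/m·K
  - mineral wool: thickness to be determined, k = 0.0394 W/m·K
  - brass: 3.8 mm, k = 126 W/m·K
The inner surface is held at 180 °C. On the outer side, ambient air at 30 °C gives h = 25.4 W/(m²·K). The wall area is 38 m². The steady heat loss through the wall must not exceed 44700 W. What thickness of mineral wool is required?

L ≈ 3.47 mm

Using the resistance-network approach (series):
R_aluminium = L/(kA) = 0.0052/(220×38) = 6.22×10^-7 K/W
R_brass = L/(kA) = 0.0038/(126×38) = 7.937×10^-7 K/W
R_outer film = 1/(h_o·A) = 1/(25.4×38) = 0.001036 K/W
Sum of the known resistances R_other = 0.001037 K/W
Required total resistance R_tot = ΔT/Q_allow = 150/44700 = 0.003356 K/W
R_mineral wool = R_tot − R_other = 0.002318 K/W
L = R·k·A = 0.002318×0.0394×38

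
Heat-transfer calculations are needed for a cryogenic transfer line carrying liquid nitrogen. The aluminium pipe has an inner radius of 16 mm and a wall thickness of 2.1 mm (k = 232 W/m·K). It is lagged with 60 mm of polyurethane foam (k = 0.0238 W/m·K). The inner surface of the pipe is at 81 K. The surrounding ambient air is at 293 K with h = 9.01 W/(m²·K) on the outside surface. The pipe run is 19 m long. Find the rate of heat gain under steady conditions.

Q ≈ 403 W

Per-layer cylindrical resistances, series-summed:
R_aluminium pipe wall = ln(18.1/16)/(2π×232×19) = 4.453×10^-6 K/W
R_polyurethane foam = ln(78.1/18.1)/(2π×0.0238×19) = 0.5146 K/W
R_outer film = 1/(h_o·2πr_oL) = 1/(9.01×2π×0.0781×19) = 0.0119 K/W
R_total = 0.5265 K/W
Q = ΔT/R_total = 212/0.5265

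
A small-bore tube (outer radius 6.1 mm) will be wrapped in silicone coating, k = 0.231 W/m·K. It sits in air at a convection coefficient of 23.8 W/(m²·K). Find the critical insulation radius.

For a cylinder r_cr = k/h = 0.231/23.8
r_cr = 9.71 mm; since the bare radius (6.1 mm) is below r_cr, adding a thin layer of insulation will *increase* heat loss.

r_cr ≈ 9.71 mm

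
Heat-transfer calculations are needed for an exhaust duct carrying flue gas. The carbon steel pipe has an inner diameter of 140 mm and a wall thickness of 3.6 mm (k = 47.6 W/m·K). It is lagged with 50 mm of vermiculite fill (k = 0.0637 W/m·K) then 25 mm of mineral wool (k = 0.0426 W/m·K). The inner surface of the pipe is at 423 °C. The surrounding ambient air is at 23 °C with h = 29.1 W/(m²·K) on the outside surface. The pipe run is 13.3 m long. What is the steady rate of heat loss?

Per-layer cylindrical resistances, series-summed:
R_carbon steel pipe wall = ln(73.6/70)/(2π×47.6×13.3) = 1.261×10^-5 K/W
R_vermiculite fill = ln(123.6/73.6)/(2π×0.0637×13.3) = 0.09739 K/W
R_mineral wool = ln(148.6/123.6)/(2π×0.0426×13.3) = 0.05174 K/W
R_outer film = 1/(h_o·2πr_oL) = 1/(29.1×2π×0.1486×13.3) = 0.002767 K/W
R_total = 0.1519 K/W
Q = ΔT/R_total = 400/0.1519

Q ≈ 2630 W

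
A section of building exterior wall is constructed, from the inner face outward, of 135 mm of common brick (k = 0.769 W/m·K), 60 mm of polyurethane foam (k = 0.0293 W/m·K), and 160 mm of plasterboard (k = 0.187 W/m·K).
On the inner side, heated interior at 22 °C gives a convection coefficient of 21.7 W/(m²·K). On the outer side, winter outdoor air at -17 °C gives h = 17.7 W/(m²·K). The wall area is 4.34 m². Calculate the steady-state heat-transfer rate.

Treating each layer as a thermal resistance in series:
R_inner film = 1/(h_i·A) = 1/(21.7×4.34) = 0.01062 K/W
R_common brick = L/(kA) = 0.135/(0.769×4.34) = 0.04045 K/W
R_polyurethane foam = L/(kA) = 0.06/(0.0293×4.34) = 0.4718 K/W
R_plasterboard = L/(kA) = 0.16/(0.187×4.34) = 0.1971 K/W
R_outer film = 1/(h_o·A) = 1/(17.7×4.34) = 0.01302 K/W
R_total = 0.7331 K/W
Q = ΔT / R_total = 39 / 0.7331

Q ≈ 53.2 W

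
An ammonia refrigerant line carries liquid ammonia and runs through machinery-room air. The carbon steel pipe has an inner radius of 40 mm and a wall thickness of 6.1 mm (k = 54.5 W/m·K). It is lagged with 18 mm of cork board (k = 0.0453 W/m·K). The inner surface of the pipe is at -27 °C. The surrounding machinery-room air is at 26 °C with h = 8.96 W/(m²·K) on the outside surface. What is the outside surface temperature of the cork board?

T ≈ 15.8 °C

Radial resistances (cylindrical: R_cond = ln(r_o/r_i)/(2πkL), R_conv = 1/(h·2πrL)):
R_carbon steel pipe wall = ln(46.1/40)/(2π×54.5×1) = 4.145×10^-4 K/W
R_cork board = ln(64.1/46.1)/(2π×0.0453×1) = 1.158 K/W
R_outer film = 1/(h_o·2πr_oL) = 1/(8.96×2π×0.0641×1) = 0.2771 K/W
R_total = 1.436 K/W
Q = ΔT/R_total = 53/1.436
Q = 36.9 W/m
T_interface = T_inner + Q·ΣR(inner→interface) = -27 + 36.9×1.159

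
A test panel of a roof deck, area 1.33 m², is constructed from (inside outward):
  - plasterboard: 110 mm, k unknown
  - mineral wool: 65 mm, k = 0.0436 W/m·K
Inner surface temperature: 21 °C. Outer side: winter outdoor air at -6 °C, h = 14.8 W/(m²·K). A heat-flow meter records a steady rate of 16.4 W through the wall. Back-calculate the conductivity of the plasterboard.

k ≈ 0.174 W/(m·K)

Model the wall as resistances in series:
R_mineral wool = L/(kA) = 0.065/(0.0436×1.33) = 1.121 K/W
R_outer film = 1/(h_o·A) = 1/(14.8×1.33) = 0.0508 K/W
Sum of known resistances R_other = 1.172 K/W
Total R = ΔT/Q = 27/16.4 = 1.646 K/W
R_plasterboard = R_total − R_other = 0.4746 K/W
k = L/(R·A) = 0.11/(0.4746×1.33)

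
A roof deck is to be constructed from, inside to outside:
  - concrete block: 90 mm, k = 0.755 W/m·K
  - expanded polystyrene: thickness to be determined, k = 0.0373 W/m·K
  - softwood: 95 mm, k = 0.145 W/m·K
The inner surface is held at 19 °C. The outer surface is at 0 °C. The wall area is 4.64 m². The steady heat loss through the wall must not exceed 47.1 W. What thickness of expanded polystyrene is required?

L ≈ 40.9 mm

Model the wall as resistances in series:
R_concrete block = L/(kA) = 0.09/(0.755×4.64) = 0.02569 K/W
R_softwood = L/(kA) = 0.095/(0.145×4.64) = 0.1412 K/W
Sum of the known resistances R_other = 0.1669 K/W
Required total resistance R_tot = ΔT/Q_allow = 19/47.1 = 0.4034 K/W
R_expanded polystyrene = R_tot − R_other = 0.2365 K/W
L = R·k·A = 0.2365×0.0373×4.64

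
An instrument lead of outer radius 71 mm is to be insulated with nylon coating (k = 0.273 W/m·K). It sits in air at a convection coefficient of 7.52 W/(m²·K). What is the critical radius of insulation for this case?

For a cylinder r_cr = k/h = 0.273/7.52
r_cr = 36.3 mm; since the bare radius (71 mm) is above r_cr, any added insulation will reduce heat loss.

r_cr ≈ 36.3 mm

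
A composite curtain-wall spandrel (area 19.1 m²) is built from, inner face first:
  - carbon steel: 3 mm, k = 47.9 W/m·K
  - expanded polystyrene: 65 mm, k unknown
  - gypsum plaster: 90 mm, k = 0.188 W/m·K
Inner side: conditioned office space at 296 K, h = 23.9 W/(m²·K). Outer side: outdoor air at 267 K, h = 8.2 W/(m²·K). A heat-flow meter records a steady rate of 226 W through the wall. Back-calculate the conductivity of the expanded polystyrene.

k ≈ 0.0359 W/(m·K)

Thermal resistances in series:
R_inner film = 1/(h_i·A) = 1/(23.9×19.1) = 0.002191 K/W
R_carbon steel = L/(kA) = 0.003/(47.9×19.1) = 3.279×10^-6 K/W
R_gypsum plaster = L/(kA) = 0.09/(0.188×19.1) = 0.02506 K/W
R_outer film = 1/(h_o·A) = 1/(8.2×19.1) = 0.006385 K/W
Sum of known resistances R_other = 0.03364 K/W
Total R = ΔT/Q = 29/226 = 0.1283 K/W
R_expanded polystyrene = R_total − R_other = 0.09468 K/W
k = L/(R·A) = 0.065/(0.09468×19.1)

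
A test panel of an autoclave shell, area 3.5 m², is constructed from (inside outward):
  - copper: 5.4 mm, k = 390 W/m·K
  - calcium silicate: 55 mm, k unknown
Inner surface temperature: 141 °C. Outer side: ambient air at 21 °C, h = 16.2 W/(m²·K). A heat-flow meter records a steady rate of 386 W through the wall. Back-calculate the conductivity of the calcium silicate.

Using the resistance-network approach (series):
R_copper = L/(kA) = 0.0054/(390×3.5) = 3.956×10^-6 K/W
R_outer film = 1/(h_o·A) = 1/(16.2×3.5) = 0.01764 K/W
Sum of known resistances R_other = 0.01764 K/W
Total R = ΔT/Q = 120/386 = 0.3109 K/W
R_calcium silicate = R_total − R_other = 0.2932 K/W
k = L/(R·A) = 0.055/(0.2932×3.5)

k ≈ 0.0536 W/(m·K)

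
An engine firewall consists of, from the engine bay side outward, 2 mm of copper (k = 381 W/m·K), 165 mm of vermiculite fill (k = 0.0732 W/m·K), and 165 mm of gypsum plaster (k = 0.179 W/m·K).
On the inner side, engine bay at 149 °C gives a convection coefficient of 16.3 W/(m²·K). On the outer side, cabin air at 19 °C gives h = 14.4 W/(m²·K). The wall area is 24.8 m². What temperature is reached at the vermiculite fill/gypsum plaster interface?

Series thermal resistances:
R_inner film = 1/(h_i·A) = 1/(16.3×24.8) = 0.002474 K/W
R_copper = L/(kA) = 0.002/(381×24.8) = 2.117×10^-7 K/W
R_vermiculite fill = L/(kA) = 0.165/(0.0732×24.8) = 0.09089 K/W
R_gypsum plaster = L/(kA) = 0.165/(0.179×24.8) = 0.03717 K/W
R_outer film = 1/(h_o·A) = 1/(14.4×24.8) = 0.0028 K/W
R_total = 0.1333 K/W;  Q = ΔT/R_total = 130/0.1333 = 975 W
T_interface = T_inner − Q·ΣR(inner→interface) = 149 − 975×0.09337

T ≈ 58 °C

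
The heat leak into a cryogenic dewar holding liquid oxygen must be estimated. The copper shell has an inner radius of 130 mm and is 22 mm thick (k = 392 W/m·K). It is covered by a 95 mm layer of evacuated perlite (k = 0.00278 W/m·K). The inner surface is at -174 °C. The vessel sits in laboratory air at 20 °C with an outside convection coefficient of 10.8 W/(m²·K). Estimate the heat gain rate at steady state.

Each spherical layer contributes R = (1/r_i − 1/r_o)/(4πk):
R_copper shell = (1/0.13 − 1/0.152)/(4π×392) = 2.26×10^-4 K/W
R_evacuated perlite = (1/0.152 − 1/0.247)/(4π×0.00278) = 72.43 K/W
R_outer film = 1/(h·4πr_o²) = 1/(10.8×4π×0.247²) = 0.1208 K/W
R_total = 72.55 K/W
Q = ΔT/R_total = 194/72.55

Q ≈ 2.67 W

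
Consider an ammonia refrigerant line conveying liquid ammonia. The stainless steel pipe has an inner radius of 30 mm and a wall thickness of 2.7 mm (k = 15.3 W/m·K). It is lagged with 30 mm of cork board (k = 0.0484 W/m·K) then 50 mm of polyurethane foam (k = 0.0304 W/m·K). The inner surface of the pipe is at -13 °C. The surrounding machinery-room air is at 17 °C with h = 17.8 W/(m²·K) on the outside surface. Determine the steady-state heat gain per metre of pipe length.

q′ ≈ 5.67 W/m

For a radial system each layer contributes R = ln(r_out/r_in)/(2πkL); films add R = 1/(hA).
R_stainless steel pipe wall = ln(32.7/30)/(2π×15.3×1) = 8.964×10^-4 K/W
R_cork board = ln(62.7/32.7)/(2π×0.0484×1) = 2.141 K/W
R_polyurethane foam = ln(112.7/62.7)/(2π×0.0304×1) = 3.07 K/W
R_outer film = 1/(h_o·2πr_oL) = 1/(17.8×2π×0.1127×1) = 0.07934 K/W
R_total = 5.291 K/W
Q = ΔT/R_total = 30/5.291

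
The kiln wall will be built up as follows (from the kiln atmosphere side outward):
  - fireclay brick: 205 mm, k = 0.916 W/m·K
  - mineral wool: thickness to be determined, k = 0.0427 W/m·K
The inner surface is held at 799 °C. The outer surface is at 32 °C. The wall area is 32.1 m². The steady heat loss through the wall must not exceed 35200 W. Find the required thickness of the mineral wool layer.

L ≈ 20.3 mm

Thermal resistances in series:
R_fireclay brick = L/(kA) = 0.205/(0.916×32.1) = 0.006972 K/W
Sum of the known resistances R_other = 0.006972 K/W
Required total resistance R_tot = ΔT/Q_allow = 767/35200 = 0.02179 K/W
R_mineral wool = R_tot − R_other = 0.01482 K/W
L = R·k·A = 0.01482×0.0427×32.1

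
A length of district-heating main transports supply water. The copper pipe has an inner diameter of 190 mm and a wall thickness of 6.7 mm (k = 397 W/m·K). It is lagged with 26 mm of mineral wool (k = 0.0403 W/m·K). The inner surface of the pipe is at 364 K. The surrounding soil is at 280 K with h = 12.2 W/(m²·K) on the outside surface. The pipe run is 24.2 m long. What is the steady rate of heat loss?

Q ≈ 2030 W

For a radial system each layer contributes R = ln(r_out/r_in)/(2πkL); films add R = 1/(hA).
R_copper pipe wall = ln(101.7/95)/(2π×397×24.2) = 1.129×10^-6 K/W
R_mineral wool = ln(127.7/101.7)/(2π×0.0403×24.2) = 0.03715 K/W
R_outer film = 1/(h_o·2πr_oL) = 1/(12.2×2π×0.1277×24.2) = 0.004221 K/W
R_total = 0.04137 K/W
Q = ΔT/R_total = 84/0.04137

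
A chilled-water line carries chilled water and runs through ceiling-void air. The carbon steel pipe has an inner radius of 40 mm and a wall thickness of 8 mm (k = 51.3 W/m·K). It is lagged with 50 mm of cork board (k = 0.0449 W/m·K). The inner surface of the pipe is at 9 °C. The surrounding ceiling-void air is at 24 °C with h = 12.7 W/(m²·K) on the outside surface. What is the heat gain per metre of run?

q′ ≈ 5.64 W/m

Treating each annulus and film as a series resistance:
R_carbon steel pipe wall = ln(48/40)/(2π×51.3×1) = 5.656×10^-4 K/W
R_cork board = ln(98/48)/(2π×0.0449×1) = 2.53 K/W
R_outer film = 1/(h_o·2πr_oL) = 1/(12.7×2π×0.098×1) = 0.1279 K/W
R_total = 2.658 K/W
Q = ΔT/R_total = 15/2.658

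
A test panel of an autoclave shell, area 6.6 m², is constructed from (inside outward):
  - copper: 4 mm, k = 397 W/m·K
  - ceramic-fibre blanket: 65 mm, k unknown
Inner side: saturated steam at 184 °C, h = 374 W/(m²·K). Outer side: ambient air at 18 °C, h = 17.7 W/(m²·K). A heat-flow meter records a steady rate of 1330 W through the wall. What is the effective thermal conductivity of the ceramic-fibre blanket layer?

Thermal resistances in series:
R_inner film = 1/(h_i·A) = 1/(374×6.6) = 4.051×10^-4 K/W
R_copper = L/(kA) = 0.004/(397×6.6) = 1.527×10^-6 K/W
R_outer film = 1/(h_o·A) = 1/(17.7×6.6) = 0.00856 K/W
Sum of known resistances R_other = 0.008967 K/W
Total R = ΔT/Q = 166/1330 = 0.1248 K/W
R_ceramic-fibre blanket = R_total − R_other = 0.1158 K/W
k = L/(R·A) = 0.065/(0.1158×6.6)

k ≈ 0.085 W/(m·K)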